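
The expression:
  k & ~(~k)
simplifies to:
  k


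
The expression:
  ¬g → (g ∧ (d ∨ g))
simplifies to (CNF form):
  g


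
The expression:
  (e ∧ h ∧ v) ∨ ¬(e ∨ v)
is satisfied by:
  {h: True, e: False, v: False}
  {e: False, v: False, h: False}
  {h: True, v: True, e: True}


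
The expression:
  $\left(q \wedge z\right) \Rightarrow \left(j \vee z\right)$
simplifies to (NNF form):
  $\text{True}$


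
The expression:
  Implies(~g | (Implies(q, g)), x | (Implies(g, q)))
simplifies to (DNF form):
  q | x | ~g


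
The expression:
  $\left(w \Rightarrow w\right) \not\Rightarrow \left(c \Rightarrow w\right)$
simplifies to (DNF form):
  $c \wedge \neg w$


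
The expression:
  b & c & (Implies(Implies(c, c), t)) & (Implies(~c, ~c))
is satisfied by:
  {t: True, c: True, b: True}


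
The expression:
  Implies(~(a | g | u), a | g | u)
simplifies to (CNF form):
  a | g | u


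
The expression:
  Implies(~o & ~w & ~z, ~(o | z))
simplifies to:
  True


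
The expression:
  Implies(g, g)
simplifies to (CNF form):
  True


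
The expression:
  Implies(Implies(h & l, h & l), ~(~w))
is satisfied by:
  {w: True}


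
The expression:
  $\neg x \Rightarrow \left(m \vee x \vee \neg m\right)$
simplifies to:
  $\text{True}$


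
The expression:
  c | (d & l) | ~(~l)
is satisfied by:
  {c: True, l: True}
  {c: True, l: False}
  {l: True, c: False}


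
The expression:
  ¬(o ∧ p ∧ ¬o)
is always true.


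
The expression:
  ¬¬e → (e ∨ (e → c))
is always true.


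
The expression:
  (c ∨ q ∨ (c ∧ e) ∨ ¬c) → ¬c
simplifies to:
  ¬c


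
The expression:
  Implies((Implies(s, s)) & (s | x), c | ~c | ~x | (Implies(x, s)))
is always true.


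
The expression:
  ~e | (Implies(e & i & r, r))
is always true.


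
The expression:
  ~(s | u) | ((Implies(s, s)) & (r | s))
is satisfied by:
  {r: True, s: True, u: False}
  {r: True, u: False, s: False}
  {s: True, u: False, r: False}
  {s: False, u: False, r: False}
  {r: True, s: True, u: True}
  {r: True, u: True, s: False}
  {s: True, u: True, r: False}


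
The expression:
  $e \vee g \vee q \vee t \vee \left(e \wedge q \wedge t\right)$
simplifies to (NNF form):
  $e \vee g \vee q \vee t$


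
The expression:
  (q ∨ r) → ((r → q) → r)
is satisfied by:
  {r: True, q: False}
  {q: False, r: False}
  {q: True, r: True}


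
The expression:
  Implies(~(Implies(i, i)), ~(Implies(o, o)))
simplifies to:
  True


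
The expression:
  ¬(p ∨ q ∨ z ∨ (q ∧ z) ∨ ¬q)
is never true.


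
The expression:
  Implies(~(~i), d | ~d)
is always true.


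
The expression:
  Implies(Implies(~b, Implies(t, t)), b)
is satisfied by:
  {b: True}


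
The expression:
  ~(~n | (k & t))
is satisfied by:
  {n: True, k: False, t: False}
  {n: True, t: True, k: False}
  {n: True, k: True, t: False}


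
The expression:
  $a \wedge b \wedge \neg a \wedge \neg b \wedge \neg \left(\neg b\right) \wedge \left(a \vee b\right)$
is never true.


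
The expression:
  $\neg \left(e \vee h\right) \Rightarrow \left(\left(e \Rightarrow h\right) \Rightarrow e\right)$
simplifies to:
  $e \vee h$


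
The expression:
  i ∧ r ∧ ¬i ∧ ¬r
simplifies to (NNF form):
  False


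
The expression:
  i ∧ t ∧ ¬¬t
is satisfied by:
  {t: True, i: True}


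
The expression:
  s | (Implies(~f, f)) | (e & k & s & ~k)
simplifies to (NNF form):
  f | s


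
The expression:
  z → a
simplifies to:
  a ∨ ¬z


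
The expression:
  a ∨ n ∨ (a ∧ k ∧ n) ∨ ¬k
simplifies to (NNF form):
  a ∨ n ∨ ¬k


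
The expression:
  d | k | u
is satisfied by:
  {d: True, k: True, u: True}
  {d: True, k: True, u: False}
  {d: True, u: True, k: False}
  {d: True, u: False, k: False}
  {k: True, u: True, d: False}
  {k: True, u: False, d: False}
  {u: True, k: False, d: False}


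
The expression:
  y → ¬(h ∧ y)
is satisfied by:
  {h: False, y: False}
  {y: True, h: False}
  {h: True, y: False}


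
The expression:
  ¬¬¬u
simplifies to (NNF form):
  ¬u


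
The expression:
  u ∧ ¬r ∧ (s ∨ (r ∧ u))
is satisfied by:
  {u: True, s: True, r: False}


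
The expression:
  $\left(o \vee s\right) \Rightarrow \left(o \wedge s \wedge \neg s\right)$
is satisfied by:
  {o: False, s: False}


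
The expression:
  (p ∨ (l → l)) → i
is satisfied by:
  {i: True}


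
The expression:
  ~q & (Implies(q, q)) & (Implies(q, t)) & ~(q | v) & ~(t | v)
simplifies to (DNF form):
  ~q & ~t & ~v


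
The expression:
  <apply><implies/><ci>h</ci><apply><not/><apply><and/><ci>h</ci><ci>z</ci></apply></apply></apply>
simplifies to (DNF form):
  <apply><or/><apply><not/><ci>h</ci></apply><apply><not/><ci>z</ci></apply></apply>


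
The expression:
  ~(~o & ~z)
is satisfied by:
  {o: True, z: True}
  {o: True, z: False}
  {z: True, o: False}


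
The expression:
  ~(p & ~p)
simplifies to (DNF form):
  True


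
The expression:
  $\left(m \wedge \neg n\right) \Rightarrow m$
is always true.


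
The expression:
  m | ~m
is always true.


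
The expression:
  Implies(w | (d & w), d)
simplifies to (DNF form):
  d | ~w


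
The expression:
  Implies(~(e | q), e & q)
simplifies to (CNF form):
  e | q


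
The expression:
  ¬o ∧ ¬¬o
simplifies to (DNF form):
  False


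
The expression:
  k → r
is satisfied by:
  {r: True, k: False}
  {k: False, r: False}
  {k: True, r: True}


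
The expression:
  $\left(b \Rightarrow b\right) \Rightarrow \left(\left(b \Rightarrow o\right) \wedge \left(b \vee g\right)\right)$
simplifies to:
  $\left(b \wedge o\right) \vee \left(g \wedge \neg b\right)$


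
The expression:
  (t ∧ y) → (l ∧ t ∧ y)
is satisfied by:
  {l: True, t: False, y: False}
  {t: False, y: False, l: False}
  {l: True, y: True, t: False}
  {y: True, t: False, l: False}
  {l: True, t: True, y: False}
  {t: True, l: False, y: False}
  {l: True, y: True, t: True}


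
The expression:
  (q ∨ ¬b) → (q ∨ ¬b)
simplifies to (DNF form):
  True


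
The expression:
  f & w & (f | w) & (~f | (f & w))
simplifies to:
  f & w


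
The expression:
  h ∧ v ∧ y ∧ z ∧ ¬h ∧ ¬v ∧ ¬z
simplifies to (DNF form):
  False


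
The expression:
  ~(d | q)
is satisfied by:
  {q: False, d: False}


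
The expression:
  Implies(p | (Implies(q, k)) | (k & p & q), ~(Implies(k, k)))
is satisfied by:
  {q: True, p: False, k: False}


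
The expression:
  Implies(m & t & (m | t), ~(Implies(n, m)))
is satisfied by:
  {m: False, t: False}
  {t: True, m: False}
  {m: True, t: False}


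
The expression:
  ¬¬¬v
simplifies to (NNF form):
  ¬v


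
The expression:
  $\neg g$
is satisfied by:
  {g: False}


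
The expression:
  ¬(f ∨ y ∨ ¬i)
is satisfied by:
  {i: True, y: False, f: False}


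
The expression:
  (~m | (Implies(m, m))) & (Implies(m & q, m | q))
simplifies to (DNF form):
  True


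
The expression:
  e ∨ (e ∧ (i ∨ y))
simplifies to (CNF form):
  e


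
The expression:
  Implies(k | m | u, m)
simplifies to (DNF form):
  m | (~k & ~u)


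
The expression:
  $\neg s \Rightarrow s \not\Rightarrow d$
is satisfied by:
  {s: True}


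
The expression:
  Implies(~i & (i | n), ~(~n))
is always true.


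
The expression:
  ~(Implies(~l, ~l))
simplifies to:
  False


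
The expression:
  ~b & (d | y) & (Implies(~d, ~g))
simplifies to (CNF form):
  ~b & (d | y) & (d | ~g)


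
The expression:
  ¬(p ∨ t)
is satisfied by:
  {p: False, t: False}


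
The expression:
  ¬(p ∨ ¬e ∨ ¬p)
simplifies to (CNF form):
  False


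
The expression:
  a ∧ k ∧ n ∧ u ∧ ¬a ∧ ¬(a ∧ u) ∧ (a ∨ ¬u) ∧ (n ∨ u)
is never true.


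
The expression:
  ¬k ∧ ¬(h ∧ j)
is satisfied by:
  {h: False, k: False, j: False}
  {j: True, h: False, k: False}
  {h: True, j: False, k: False}


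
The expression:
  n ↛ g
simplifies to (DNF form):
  n ∧ ¬g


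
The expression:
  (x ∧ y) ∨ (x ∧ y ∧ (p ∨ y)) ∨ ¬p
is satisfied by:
  {y: True, x: True, p: False}
  {y: True, x: False, p: False}
  {x: True, y: False, p: False}
  {y: False, x: False, p: False}
  {y: True, p: True, x: True}


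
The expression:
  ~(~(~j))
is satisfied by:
  {j: False}


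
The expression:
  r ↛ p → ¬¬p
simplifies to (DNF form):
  p ∨ ¬r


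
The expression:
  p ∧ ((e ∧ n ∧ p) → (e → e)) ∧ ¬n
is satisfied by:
  {p: True, n: False}


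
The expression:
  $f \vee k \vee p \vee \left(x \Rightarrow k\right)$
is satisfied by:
  {k: True, p: True, f: True, x: False}
  {k: True, p: True, f: False, x: False}
  {k: True, f: True, p: False, x: False}
  {k: True, f: False, p: False, x: False}
  {p: True, f: True, k: False, x: False}
  {p: True, f: False, k: False, x: False}
  {f: True, k: False, p: False, x: False}
  {f: False, k: False, p: False, x: False}
  {x: True, k: True, p: True, f: True}
  {x: True, k: True, p: True, f: False}
  {x: True, k: True, f: True, p: False}
  {x: True, k: True, f: False, p: False}
  {x: True, p: True, f: True, k: False}
  {x: True, p: True, f: False, k: False}
  {x: True, f: True, p: False, k: False}


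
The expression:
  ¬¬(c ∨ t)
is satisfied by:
  {t: True, c: True}
  {t: True, c: False}
  {c: True, t: False}


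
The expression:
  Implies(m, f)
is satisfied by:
  {f: True, m: False}
  {m: False, f: False}
  {m: True, f: True}


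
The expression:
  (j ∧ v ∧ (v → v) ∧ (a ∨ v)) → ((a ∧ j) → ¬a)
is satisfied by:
  {v: False, a: False, j: False}
  {j: True, v: False, a: False}
  {a: True, v: False, j: False}
  {j: True, a: True, v: False}
  {v: True, j: False, a: False}
  {j: True, v: True, a: False}
  {a: True, v: True, j: False}


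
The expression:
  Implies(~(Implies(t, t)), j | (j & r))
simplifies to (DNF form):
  True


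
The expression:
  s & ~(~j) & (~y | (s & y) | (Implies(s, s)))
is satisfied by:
  {j: True, s: True}


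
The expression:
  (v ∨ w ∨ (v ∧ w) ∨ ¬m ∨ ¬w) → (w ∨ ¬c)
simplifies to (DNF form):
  w ∨ ¬c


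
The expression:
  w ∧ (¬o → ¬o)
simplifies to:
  w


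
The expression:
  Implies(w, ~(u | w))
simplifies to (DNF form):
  ~w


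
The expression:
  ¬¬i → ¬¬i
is always true.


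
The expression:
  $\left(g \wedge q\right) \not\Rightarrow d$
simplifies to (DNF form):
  $g \wedge q \wedge \neg d$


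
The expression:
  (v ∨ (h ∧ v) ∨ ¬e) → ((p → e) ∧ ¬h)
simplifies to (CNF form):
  (e ∨ ¬h) ∧ (e ∨ ¬p) ∧ (¬h ∨ ¬v) ∧ (e ∨ ¬h ∨ ¬p) ∧ (e ∨ ¬h ∨ ¬v) ∧ (e ∨ ¬p ∨ ¬v) ∧ (¬h ∨ ¬p ∨ ¬v)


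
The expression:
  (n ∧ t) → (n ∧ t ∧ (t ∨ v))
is always true.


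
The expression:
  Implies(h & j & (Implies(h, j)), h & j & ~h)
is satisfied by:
  {h: False, j: False}
  {j: True, h: False}
  {h: True, j: False}


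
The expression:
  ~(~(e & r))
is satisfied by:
  {r: True, e: True}


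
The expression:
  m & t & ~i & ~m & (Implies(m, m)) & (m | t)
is never true.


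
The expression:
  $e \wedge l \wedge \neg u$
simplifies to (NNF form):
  $e \wedge l \wedge \neg u$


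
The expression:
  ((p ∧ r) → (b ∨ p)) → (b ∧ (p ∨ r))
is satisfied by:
  {r: True, p: True, b: True}
  {r: True, b: True, p: False}
  {p: True, b: True, r: False}


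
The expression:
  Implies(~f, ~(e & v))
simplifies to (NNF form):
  f | ~e | ~v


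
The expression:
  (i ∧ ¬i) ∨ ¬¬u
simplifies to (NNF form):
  u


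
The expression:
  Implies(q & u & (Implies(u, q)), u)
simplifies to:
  True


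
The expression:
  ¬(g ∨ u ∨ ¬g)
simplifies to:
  False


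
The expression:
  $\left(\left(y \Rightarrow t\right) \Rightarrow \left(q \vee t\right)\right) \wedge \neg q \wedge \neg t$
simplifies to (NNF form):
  $y \wedge \neg q \wedge \neg t$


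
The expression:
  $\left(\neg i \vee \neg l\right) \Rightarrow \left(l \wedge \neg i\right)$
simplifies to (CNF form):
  $l$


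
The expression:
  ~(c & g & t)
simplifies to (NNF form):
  ~c | ~g | ~t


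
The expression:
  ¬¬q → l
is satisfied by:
  {l: True, q: False}
  {q: False, l: False}
  {q: True, l: True}


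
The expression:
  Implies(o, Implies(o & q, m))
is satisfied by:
  {m: True, o: False, q: False}
  {o: False, q: False, m: False}
  {m: True, q: True, o: False}
  {q: True, o: False, m: False}
  {m: True, o: True, q: False}
  {o: True, m: False, q: False}
  {m: True, q: True, o: True}


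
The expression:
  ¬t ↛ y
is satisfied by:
  {y: False, t: False}


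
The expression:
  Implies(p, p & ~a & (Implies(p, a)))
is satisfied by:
  {p: False}


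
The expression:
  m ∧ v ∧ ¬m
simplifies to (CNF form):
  False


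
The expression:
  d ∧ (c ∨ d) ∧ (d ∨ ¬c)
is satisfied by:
  {d: True}


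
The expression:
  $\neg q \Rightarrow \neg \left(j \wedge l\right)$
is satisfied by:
  {q: True, l: False, j: False}
  {l: False, j: False, q: False}
  {j: True, q: True, l: False}
  {j: True, l: False, q: False}
  {q: True, l: True, j: False}
  {l: True, q: False, j: False}
  {j: True, l: True, q: True}


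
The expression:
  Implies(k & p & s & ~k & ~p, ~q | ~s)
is always true.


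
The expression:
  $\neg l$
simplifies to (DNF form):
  $\neg l$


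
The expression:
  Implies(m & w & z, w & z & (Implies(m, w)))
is always true.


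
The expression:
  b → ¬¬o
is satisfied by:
  {o: True, b: False}
  {b: False, o: False}
  {b: True, o: True}


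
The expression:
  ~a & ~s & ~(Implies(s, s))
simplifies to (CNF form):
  False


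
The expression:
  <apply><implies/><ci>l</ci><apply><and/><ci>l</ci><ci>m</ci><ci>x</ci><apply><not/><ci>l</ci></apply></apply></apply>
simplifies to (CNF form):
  <apply><not/><ci>l</ci></apply>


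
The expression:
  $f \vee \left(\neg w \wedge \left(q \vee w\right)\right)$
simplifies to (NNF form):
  $f \vee \left(q \wedge \neg w\right)$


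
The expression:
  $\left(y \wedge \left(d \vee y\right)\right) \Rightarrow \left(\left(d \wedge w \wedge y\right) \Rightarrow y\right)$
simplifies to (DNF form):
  $\text{True}$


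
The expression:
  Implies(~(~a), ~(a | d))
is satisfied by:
  {a: False}


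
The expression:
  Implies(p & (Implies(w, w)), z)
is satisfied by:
  {z: True, p: False}
  {p: False, z: False}
  {p: True, z: True}


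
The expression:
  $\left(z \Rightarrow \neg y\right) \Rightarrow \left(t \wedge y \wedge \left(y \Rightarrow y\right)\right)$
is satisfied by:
  {t: True, z: True, y: True}
  {t: True, y: True, z: False}
  {z: True, y: True, t: False}


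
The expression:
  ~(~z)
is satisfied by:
  {z: True}


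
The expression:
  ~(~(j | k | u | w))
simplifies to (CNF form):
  j | k | u | w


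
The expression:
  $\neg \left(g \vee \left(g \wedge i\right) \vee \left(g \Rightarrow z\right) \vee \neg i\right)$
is never true.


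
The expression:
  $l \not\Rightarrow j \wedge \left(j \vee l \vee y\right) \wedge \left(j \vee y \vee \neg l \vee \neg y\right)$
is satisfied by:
  {l: True, j: False}


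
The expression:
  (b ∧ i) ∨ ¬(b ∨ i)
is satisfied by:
  {b: False, i: False}
  {i: True, b: True}


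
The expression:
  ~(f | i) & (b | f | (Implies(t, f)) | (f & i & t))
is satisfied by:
  {b: True, t: False, i: False, f: False}
  {f: False, t: False, b: False, i: False}
  {b: True, t: True, f: False, i: False}


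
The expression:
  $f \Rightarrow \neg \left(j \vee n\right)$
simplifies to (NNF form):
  $\left(\neg j \wedge \neg n\right) \vee \neg f$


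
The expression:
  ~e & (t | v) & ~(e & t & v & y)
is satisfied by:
  {t: True, v: True, e: False}
  {t: True, v: False, e: False}
  {v: True, t: False, e: False}


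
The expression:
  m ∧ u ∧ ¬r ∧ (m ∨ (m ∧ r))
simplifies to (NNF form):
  m ∧ u ∧ ¬r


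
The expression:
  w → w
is always true.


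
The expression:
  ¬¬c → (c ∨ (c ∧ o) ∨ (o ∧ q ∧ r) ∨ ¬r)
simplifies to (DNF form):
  True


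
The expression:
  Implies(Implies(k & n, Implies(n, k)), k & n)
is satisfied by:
  {n: True, k: True}


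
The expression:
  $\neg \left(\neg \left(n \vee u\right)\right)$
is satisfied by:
  {n: True, u: True}
  {n: True, u: False}
  {u: True, n: False}


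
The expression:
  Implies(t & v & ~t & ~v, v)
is always true.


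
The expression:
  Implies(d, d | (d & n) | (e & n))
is always true.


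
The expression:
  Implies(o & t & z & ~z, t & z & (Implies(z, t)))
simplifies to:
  True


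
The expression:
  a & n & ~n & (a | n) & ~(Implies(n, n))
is never true.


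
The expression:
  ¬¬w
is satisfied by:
  {w: True}


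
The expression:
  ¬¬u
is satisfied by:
  {u: True}


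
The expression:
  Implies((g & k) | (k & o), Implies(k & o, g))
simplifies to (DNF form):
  g | ~k | ~o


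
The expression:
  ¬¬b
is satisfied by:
  {b: True}


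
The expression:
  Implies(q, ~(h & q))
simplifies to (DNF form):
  ~h | ~q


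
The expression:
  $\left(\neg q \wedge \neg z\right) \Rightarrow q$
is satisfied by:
  {q: True, z: True}
  {q: True, z: False}
  {z: True, q: False}


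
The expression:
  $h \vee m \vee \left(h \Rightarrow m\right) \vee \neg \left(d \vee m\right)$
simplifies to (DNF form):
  $\text{True}$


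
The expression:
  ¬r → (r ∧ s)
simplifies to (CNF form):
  r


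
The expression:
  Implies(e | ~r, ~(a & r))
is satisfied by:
  {e: False, a: False, r: False}
  {r: True, e: False, a: False}
  {a: True, e: False, r: False}
  {r: True, a: True, e: False}
  {e: True, r: False, a: False}
  {r: True, e: True, a: False}
  {a: True, e: True, r: False}


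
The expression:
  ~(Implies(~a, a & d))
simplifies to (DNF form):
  ~a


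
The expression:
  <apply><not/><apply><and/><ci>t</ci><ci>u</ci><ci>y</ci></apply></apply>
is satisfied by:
  {u: False, t: False, y: False}
  {y: True, u: False, t: False}
  {t: True, u: False, y: False}
  {y: True, t: True, u: False}
  {u: True, y: False, t: False}
  {y: True, u: True, t: False}
  {t: True, u: True, y: False}


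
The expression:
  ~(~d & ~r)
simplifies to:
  d | r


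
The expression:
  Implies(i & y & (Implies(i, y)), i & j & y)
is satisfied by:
  {j: True, y: False, i: False}
  {j: False, y: False, i: False}
  {i: True, j: True, y: False}
  {i: True, j: False, y: False}
  {y: True, j: True, i: False}
  {y: True, j: False, i: False}
  {y: True, i: True, j: True}


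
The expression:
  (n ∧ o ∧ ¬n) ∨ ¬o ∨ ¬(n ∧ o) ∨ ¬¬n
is always true.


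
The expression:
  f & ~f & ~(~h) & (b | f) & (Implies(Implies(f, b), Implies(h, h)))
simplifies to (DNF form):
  False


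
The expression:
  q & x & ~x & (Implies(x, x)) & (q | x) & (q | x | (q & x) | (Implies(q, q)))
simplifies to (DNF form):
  False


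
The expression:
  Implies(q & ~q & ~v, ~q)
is always true.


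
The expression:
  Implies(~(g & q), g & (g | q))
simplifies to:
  g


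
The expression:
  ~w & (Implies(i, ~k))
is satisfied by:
  {w: False, k: False, i: False}
  {i: True, w: False, k: False}
  {k: True, w: False, i: False}


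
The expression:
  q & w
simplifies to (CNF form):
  q & w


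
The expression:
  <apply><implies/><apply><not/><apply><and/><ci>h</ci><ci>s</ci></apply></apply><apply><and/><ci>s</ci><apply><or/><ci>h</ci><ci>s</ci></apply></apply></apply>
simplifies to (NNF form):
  <ci>s</ci>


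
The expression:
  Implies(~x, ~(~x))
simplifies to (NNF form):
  x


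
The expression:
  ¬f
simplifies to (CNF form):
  ¬f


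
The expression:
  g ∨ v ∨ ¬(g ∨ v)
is always true.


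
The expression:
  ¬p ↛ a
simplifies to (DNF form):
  a ∨ ¬p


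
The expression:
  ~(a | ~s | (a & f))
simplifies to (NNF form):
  s & ~a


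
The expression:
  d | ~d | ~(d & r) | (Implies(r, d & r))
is always true.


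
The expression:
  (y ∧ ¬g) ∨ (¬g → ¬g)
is always true.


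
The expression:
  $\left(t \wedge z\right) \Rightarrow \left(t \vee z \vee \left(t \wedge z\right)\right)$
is always true.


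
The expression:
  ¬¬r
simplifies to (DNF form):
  r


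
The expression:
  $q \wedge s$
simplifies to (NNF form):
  $q \wedge s$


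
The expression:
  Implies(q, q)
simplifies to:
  True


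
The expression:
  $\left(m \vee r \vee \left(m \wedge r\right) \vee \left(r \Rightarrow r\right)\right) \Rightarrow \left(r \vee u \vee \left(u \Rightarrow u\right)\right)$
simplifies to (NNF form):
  $\text{True}$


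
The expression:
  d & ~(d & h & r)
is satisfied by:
  {d: True, h: False, r: False}
  {d: True, r: True, h: False}
  {d: True, h: True, r: False}


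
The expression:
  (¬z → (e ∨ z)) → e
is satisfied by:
  {e: True, z: False}
  {z: False, e: False}
  {z: True, e: True}


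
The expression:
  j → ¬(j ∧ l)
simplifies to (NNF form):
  ¬j ∨ ¬l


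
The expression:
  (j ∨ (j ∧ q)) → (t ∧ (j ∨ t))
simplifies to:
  t ∨ ¬j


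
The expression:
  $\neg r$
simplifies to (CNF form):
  $\neg r$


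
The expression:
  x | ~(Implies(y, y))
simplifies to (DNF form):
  x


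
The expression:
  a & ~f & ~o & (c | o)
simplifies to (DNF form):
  a & c & ~f & ~o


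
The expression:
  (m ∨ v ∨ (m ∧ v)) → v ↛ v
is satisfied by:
  {v: False, m: False}


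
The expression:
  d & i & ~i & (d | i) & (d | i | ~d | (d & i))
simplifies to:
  False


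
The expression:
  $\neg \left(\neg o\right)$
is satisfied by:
  {o: True}


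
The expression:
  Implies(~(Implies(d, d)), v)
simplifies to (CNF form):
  True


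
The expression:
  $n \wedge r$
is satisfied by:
  {r: True, n: True}


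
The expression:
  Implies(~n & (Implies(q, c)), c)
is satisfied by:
  {n: True, q: True, c: True}
  {n: True, q: True, c: False}
  {n: True, c: True, q: False}
  {n: True, c: False, q: False}
  {q: True, c: True, n: False}
  {q: True, c: False, n: False}
  {c: True, q: False, n: False}


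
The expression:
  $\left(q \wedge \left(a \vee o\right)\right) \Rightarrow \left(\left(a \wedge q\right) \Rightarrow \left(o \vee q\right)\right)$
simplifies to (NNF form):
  $\text{True}$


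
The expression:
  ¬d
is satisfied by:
  {d: False}


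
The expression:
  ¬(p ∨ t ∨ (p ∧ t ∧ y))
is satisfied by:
  {p: False, t: False}


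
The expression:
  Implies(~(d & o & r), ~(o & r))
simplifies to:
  d | ~o | ~r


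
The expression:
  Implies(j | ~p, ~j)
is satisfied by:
  {j: False}


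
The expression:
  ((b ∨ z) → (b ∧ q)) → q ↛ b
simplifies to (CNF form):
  (b ∨ ¬b) ∧ (¬b ∨ ¬q) ∧ (b ∨ q ∨ z) ∧ (b ∨ q ∨ ¬b) ∧ (b ∨ z ∨ ¬b) ∧ (q ∨ z ∨ ¬q) ∧ (q ∨ ¬b ∨ ¬q) ∧ (z ∨ ¬b ∨ ¬q)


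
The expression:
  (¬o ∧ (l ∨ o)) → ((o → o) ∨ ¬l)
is always true.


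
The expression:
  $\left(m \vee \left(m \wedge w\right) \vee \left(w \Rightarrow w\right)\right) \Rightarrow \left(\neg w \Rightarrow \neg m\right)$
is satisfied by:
  {w: True, m: False}
  {m: False, w: False}
  {m: True, w: True}


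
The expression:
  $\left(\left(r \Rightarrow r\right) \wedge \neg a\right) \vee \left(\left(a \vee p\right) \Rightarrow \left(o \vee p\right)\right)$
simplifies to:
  $o \vee p \vee \neg a$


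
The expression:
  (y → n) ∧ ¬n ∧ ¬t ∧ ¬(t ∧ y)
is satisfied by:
  {n: False, y: False, t: False}


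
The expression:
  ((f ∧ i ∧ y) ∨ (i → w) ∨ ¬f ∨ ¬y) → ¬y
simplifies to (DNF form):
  ¬y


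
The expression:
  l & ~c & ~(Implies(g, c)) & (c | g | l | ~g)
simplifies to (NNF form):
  g & l & ~c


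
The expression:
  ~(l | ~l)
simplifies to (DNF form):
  False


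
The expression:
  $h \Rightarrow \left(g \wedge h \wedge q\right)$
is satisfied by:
  {g: True, q: True, h: False}
  {g: True, q: False, h: False}
  {q: True, g: False, h: False}
  {g: False, q: False, h: False}
  {g: True, h: True, q: True}


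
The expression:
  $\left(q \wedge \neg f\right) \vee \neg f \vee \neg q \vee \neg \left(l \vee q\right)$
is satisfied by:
  {q: False, f: False}
  {f: True, q: False}
  {q: True, f: False}


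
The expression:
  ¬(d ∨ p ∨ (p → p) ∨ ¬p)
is never true.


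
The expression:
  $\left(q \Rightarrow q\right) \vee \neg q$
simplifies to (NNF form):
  $\text{True}$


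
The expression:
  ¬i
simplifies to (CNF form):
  ¬i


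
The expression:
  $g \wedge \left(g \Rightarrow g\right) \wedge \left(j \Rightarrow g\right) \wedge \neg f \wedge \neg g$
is never true.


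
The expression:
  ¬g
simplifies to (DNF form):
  ¬g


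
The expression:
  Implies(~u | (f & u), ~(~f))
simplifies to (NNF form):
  f | u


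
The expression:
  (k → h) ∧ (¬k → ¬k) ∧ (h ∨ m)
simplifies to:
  h ∨ (m ∧ ¬k)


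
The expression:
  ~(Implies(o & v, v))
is never true.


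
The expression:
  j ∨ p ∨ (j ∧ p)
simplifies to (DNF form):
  j ∨ p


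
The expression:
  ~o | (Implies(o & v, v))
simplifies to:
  True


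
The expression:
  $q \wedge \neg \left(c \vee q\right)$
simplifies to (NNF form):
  $\text{False}$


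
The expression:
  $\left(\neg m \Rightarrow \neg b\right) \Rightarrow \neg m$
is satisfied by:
  {m: False}


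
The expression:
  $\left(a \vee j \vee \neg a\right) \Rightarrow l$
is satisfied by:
  {l: True}


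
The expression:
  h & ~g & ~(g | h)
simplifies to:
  False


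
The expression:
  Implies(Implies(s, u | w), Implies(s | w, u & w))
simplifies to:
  (u & w) | (~s & ~w) | (~u & ~w)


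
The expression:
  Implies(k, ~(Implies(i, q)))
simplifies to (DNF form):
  ~k | (i & ~q)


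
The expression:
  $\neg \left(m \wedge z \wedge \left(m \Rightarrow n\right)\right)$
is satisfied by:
  {m: False, z: False, n: False}
  {n: True, m: False, z: False}
  {z: True, m: False, n: False}
  {n: True, z: True, m: False}
  {m: True, n: False, z: False}
  {n: True, m: True, z: False}
  {z: True, m: True, n: False}


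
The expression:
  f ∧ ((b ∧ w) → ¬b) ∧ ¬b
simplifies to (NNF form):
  f ∧ ¬b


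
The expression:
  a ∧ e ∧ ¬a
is never true.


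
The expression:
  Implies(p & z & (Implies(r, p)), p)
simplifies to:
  True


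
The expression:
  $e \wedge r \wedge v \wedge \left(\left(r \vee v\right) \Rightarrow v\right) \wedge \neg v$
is never true.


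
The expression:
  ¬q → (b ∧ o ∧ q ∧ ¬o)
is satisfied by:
  {q: True}


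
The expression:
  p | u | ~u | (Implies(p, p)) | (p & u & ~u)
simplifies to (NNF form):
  True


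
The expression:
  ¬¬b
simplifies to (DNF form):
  b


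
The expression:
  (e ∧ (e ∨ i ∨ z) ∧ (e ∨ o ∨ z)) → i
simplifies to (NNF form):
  i ∨ ¬e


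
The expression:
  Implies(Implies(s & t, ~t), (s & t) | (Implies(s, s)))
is always true.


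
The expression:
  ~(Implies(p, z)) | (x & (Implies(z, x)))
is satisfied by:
  {x: True, p: True, z: False}
  {x: True, z: False, p: False}
  {x: True, p: True, z: True}
  {x: True, z: True, p: False}
  {p: True, z: False, x: False}


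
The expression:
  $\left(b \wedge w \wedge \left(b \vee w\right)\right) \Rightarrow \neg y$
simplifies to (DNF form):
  $\neg b \vee \neg w \vee \neg y$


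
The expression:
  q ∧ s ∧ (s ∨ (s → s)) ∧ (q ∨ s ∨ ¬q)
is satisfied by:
  {s: True, q: True}


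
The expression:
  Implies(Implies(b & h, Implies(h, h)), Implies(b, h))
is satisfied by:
  {h: True, b: False}
  {b: False, h: False}
  {b: True, h: True}


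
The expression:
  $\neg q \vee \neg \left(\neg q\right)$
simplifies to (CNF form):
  $\text{True}$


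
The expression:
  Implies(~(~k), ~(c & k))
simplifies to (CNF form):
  ~c | ~k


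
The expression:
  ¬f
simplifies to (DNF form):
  ¬f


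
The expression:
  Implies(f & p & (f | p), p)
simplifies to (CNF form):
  True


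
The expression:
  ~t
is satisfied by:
  {t: False}


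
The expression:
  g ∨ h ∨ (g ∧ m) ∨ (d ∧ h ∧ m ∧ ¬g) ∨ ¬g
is always true.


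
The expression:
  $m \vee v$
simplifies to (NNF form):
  $m \vee v$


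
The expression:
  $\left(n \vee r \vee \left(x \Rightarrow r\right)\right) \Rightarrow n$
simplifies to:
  $n \vee \left(x \wedge \neg r\right)$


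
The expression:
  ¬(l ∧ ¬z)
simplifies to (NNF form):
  z ∨ ¬l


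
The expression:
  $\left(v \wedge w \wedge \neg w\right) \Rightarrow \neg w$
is always true.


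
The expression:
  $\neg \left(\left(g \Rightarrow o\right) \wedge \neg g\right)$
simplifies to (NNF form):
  $g$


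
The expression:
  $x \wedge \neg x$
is never true.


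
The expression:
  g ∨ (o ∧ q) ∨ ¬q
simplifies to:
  g ∨ o ∨ ¬q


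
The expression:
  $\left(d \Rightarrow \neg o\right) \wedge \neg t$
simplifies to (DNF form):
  $\left(\neg d \wedge \neg t\right) \vee \left(\neg o \wedge \neg t\right)$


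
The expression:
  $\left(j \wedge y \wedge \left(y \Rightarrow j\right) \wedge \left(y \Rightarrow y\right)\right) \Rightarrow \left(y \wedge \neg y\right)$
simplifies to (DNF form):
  $\neg j \vee \neg y$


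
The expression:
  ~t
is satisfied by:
  {t: False}


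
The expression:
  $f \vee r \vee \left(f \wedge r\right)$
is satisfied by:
  {r: True, f: True}
  {r: True, f: False}
  {f: True, r: False}


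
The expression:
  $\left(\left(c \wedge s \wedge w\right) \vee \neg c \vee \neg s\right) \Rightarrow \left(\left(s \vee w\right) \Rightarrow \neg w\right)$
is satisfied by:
  {w: False}


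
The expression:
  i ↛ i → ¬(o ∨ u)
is always true.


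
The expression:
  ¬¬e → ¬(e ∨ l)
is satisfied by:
  {e: False}


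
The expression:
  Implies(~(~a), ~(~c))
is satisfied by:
  {c: True, a: False}
  {a: False, c: False}
  {a: True, c: True}


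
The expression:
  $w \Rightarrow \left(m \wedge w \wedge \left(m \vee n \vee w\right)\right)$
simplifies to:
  $m \vee \neg w$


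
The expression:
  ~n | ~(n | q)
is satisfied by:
  {n: False}


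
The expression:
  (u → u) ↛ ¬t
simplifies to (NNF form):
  t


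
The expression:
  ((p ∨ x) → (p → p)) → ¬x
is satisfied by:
  {x: False}


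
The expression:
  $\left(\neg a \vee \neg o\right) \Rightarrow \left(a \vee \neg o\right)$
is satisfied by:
  {a: True, o: False}
  {o: False, a: False}
  {o: True, a: True}


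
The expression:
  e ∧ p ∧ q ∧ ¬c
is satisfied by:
  {p: True, e: True, q: True, c: False}


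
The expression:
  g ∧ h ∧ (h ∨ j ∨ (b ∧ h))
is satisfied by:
  {h: True, g: True}


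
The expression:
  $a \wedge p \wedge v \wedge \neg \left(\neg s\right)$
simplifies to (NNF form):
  $a \wedge p \wedge s \wedge v$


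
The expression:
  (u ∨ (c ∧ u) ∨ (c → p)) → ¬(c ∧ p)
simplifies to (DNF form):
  ¬c ∨ ¬p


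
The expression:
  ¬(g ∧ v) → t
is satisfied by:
  {t: True, v: True, g: True}
  {t: True, v: True, g: False}
  {t: True, g: True, v: False}
  {t: True, g: False, v: False}
  {v: True, g: True, t: False}


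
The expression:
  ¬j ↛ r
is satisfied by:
  {r: True, j: False}
  {j: False, r: False}
  {j: True, r: True}


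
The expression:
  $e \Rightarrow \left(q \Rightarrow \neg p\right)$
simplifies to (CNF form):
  $\neg e \vee \neg p \vee \neg q$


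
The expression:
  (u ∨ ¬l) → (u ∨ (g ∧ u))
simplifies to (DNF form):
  l ∨ u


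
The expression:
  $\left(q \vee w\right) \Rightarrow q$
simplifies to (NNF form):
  $q \vee \neg w$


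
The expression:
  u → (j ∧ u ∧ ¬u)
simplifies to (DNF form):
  ¬u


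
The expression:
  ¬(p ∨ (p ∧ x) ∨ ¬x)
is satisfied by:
  {x: True, p: False}


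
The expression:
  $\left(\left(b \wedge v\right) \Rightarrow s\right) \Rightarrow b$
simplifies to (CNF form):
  $b$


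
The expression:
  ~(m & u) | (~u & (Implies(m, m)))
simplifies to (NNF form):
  ~m | ~u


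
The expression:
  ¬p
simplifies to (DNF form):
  ¬p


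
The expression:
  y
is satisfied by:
  {y: True}


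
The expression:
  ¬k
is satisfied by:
  {k: False}


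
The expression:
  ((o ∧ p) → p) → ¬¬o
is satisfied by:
  {o: True}


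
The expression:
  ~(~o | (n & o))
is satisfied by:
  {o: True, n: False}


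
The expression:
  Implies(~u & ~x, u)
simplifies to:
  u | x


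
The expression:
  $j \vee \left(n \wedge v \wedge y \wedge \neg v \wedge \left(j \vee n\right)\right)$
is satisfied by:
  {j: True}


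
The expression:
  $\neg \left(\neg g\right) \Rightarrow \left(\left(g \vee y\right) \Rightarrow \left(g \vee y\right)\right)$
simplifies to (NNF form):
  $\text{True}$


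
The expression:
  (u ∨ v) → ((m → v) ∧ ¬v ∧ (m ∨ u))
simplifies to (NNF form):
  ¬v ∧ (¬m ∨ ¬u)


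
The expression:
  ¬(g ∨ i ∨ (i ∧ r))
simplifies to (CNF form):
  ¬g ∧ ¬i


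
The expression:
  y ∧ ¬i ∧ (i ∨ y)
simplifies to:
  y ∧ ¬i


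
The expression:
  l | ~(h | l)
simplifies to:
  l | ~h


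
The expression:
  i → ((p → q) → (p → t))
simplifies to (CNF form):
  t ∨ ¬i ∨ ¬p ∨ ¬q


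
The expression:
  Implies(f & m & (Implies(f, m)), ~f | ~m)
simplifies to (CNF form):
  ~f | ~m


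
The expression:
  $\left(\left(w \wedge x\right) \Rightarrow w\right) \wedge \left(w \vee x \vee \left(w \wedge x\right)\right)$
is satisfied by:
  {x: True, w: True}
  {x: True, w: False}
  {w: True, x: False}


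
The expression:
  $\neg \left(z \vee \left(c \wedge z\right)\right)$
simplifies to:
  $\neg z$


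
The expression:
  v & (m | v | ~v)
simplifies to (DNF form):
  v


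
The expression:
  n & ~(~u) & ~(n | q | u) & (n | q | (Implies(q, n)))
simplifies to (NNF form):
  False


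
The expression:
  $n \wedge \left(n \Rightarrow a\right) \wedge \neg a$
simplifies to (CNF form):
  $\text{False}$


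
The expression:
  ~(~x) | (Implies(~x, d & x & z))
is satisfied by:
  {x: True}


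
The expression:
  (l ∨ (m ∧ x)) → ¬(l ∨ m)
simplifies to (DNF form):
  (¬l ∧ ¬m) ∨ (¬l ∧ ¬x)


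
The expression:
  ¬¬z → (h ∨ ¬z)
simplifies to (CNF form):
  h ∨ ¬z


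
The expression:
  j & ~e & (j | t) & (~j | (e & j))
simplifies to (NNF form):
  False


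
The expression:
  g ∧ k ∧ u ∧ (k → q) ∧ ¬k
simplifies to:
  False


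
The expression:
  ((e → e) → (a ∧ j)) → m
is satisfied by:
  {m: True, a: False, j: False}
  {m: False, a: False, j: False}
  {j: True, m: True, a: False}
  {j: True, m: False, a: False}
  {a: True, m: True, j: False}
  {a: True, m: False, j: False}
  {a: True, j: True, m: True}


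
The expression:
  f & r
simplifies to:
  f & r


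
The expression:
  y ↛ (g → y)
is never true.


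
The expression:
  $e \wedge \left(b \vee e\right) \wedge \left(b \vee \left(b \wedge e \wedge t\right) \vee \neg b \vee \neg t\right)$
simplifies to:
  $e$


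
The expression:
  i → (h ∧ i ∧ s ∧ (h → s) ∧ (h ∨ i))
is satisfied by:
  {h: True, s: True, i: False}
  {h: True, s: False, i: False}
  {s: True, h: False, i: False}
  {h: False, s: False, i: False}
  {i: True, h: True, s: True}


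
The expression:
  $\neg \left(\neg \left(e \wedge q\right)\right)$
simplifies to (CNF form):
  $e \wedge q$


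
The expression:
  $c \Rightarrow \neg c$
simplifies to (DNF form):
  $\neg c$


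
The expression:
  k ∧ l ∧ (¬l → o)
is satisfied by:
  {k: True, l: True}


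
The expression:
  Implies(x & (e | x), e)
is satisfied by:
  {e: True, x: False}
  {x: False, e: False}
  {x: True, e: True}


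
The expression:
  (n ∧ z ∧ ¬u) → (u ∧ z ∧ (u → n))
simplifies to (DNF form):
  u ∨ ¬n ∨ ¬z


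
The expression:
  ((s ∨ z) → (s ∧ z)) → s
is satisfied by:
  {z: True, s: True}
  {z: True, s: False}
  {s: True, z: False}


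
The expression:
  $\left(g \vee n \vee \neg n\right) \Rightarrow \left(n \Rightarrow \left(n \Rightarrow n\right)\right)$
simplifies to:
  $\text{True}$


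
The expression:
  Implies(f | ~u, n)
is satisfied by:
  {n: True, u: True, f: False}
  {n: True, f: False, u: False}
  {n: True, u: True, f: True}
  {n: True, f: True, u: False}
  {u: True, f: False, n: False}


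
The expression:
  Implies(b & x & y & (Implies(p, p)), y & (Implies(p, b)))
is always true.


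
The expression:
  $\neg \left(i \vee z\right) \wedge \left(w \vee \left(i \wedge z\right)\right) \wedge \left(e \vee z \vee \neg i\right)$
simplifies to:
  $w \wedge \neg i \wedge \neg z$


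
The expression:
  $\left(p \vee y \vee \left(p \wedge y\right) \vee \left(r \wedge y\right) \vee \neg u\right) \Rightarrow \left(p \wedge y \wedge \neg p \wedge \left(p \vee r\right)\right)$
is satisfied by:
  {u: True, y: False, p: False}


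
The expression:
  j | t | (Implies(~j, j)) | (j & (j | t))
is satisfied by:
  {t: True, j: True}
  {t: True, j: False}
  {j: True, t: False}


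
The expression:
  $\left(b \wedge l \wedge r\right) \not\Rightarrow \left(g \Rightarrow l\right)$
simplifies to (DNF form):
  $\text{False}$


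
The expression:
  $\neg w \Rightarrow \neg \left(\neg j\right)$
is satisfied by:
  {w: True, j: True}
  {w: True, j: False}
  {j: True, w: False}


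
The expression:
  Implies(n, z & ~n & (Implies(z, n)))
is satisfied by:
  {n: False}


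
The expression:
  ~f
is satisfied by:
  {f: False}


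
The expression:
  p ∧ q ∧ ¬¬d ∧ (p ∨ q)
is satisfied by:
  {p: True, d: True, q: True}


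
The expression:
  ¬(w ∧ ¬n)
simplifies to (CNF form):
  n ∨ ¬w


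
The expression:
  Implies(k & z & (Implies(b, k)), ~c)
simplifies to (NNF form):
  ~c | ~k | ~z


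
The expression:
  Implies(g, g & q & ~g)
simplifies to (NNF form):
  ~g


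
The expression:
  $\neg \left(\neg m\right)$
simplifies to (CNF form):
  $m$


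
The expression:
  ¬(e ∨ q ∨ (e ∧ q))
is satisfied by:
  {q: False, e: False}


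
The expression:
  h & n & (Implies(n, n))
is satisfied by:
  {h: True, n: True}


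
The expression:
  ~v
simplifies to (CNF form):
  ~v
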